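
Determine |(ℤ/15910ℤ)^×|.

First factor: 15910 = 2 * 5 * 37 * 43.
φ(2) = 2 − 1 = 1.
φ(5) = 5 − 1 = 4.
φ(37) = 37 − 1 = 36.
φ(43) = 43 − 1 = 42.
φ(15910) = 1 × 4 × 36 × 42 = 6048.

6048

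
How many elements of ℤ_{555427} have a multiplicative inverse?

475200

Prime factorization: 555427 = 19 · 23 · 31 · 41.
φ(555427) = 555427 · (1 − 1/19) · (1 − 1/23) · (1 − 1/31) · (1 − 1/41)
       = 555427 · 475200/555427 = 475200.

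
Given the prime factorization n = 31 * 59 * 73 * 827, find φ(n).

φ(110418559) = 110418559 · (1 − 1/31) · (1 − 1/59) · (1 − 1/73) · (1 − 1/827)
       = 110418559 · 103481280/110418559 = 103481280.

103481280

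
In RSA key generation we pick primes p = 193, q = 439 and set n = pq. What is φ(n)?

84096

φ(pq) = (p−1)(q−1) = 192 · 438 = 84096.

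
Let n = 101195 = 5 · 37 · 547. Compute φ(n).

78624

φ(101195) = 101195 · (1 − 1/5) · (1 − 1/37) · (1 − 1/547)
       = 101195 · 78624/101195 = 78624.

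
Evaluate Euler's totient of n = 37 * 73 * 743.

φ(37) = 37 − 1 = 36.
φ(73) = 73 − 1 = 72.
φ(743) = 743 − 1 = 742.
Since φ is multiplicative, φ(2006843) = 36 · 72 · 742 = 1923264.

1923264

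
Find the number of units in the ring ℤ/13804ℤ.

First factor: 13804 = 2^2 * 7 * 17 * 29.
φ(13804) = 13804 · (1 − 1/2) · (1 − 1/7) · (1 − 1/17) · (1 − 1/29)
       = 13804 · 2688/6902 = 5376.

5376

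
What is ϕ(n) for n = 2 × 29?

28

φ(58) = 58 · (1 − 1/2) · (1 − 1/29)
       = 58 · 28/58 = 28.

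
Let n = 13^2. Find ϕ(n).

φ(169) = 169 · (1 − 1/13)
       = 169 · 12/13 = 156.

156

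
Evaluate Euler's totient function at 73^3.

383688

φ(73^3) = 73^3 − 73^2 = 389017 − 5329 = 383688.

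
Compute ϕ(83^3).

φ(571787) = 571787 · (1 − 1/83)
       = 571787 · 82/83 = 564898.

564898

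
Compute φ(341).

300

Factor 341: 341 = 11 · 31.
φ(11) = 11 − 1 = 10.
φ(31) = 31 − 1 = 30.
φ(341) = 10 × 30 = 300.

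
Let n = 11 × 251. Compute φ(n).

2500

φ(2761) = 2761 · (1 − 1/11) · (1 − 1/251)
       = 2761 · 2500/2761 = 2500.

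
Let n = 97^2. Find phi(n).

9312

φ(9409) = 9409 · (1 − 1/97)
       = 9409 · 96/97 = 9312.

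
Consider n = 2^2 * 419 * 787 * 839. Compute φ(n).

φ(2^2) = 2^2 − 2^1 = 4 − 2 = 2.
φ(419) = 419 − 1 = 418.
φ(787) = 787 − 1 = 786.
φ(839) = 839 − 1 = 838.
Since φ is multiplicative, φ(1106651068) = 2 · 418 · 786 · 838 = 550646448.

550646448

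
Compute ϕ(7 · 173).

φ(1211) = 1211 · (1 − 1/7) · (1 − 1/173)
       = 1211 · 1032/1211 = 1032.

1032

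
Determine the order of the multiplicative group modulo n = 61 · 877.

φ(53497) = 53497 · (1 − 1/61) · (1 − 1/877)
       = 53497 · 52560/53497 = 52560.

52560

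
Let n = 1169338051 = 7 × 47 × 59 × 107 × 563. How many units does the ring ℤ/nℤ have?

φ(1169338051) = 1169338051 · (1 − 1/7) · (1 − 1/47) · (1 − 1/59) · (1 − 1/107) · (1 − 1/563)
       = 1169338051 · 953628576/1169338051 = 953628576.

953628576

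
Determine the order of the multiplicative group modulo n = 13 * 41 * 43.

20160

φ(22919) = 22919 · (1 − 1/13) · (1 − 1/41) · (1 − 1/43)
       = 22919 · 20160/22919 = 20160.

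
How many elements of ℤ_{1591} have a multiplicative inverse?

Factor 1591: 1591 = 37 × 43.
φ(37) = 37 − 1 = 36.
φ(43) = 43 − 1 = 42.
Multiply: 36 · 42 = 1512.

1512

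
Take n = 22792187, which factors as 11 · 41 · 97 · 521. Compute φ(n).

φ(22792187) = 22792187 · (1 − 1/11) · (1 − 1/41) · (1 − 1/97) · (1 − 1/521)
       = 22792187 · 19968000/22792187 = 19968000.

19968000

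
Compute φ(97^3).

φ(97^3) = 97^3 − 97^2 = 912673 − 9409 = 903264.

903264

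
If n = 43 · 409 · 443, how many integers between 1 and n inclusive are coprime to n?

φ(43) = 43 − 1 = 42.
φ(409) = 409 − 1 = 408.
φ(443) = 443 − 1 = 442.
Since φ is multiplicative, φ(7791041) = 42 · 408 · 442 = 7574112.

7574112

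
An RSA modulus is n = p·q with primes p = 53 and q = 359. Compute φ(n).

18616

φ(19027) = 19027 · (1 − 1/53) · (1 − 1/359)
       = 19027 · 18616/19027 = 18616.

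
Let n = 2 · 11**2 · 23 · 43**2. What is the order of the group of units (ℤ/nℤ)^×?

φ(10291534) = 10291534 · (1 − 1/2) · (1 − 1/11) · (1 − 1/23) · (1 − 1/43)
       = 10291534 · 9240/21758 = 4370520.

4370520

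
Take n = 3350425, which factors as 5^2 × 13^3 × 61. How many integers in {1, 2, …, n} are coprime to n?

φ(5^2) = 5^1·(5−1) = 5·4 = 20.
φ(13^3) = 13^2·(13−1) = 169·12 = 2028.
φ(61) = 61 − 1 = 60.
φ(3350425) = 20 × 2028 × 60 = 2433600.

2433600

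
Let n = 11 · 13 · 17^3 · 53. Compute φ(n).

28853760

φ(37235627) = 37235627 · (1 − 1/11) · (1 − 1/13) · (1 − 1/17) · (1 − 1/53)
       = 37235627 · 99840/128843 = 28853760.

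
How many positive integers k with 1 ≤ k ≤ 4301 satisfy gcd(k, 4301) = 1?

3520

First factor: 4301 = 11 × 17 × 23.
φ(11) = 11 − 1 = 10.
φ(17) = 17 − 1 = 16.
φ(23) = 23 − 1 = 22.
Multiply: 10 · 16 · 22 = 3520.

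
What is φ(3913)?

3024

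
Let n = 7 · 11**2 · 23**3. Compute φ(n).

7681080

φ(10305449) = 10305449 · (1 − 1/7) · (1 − 1/11) · (1 − 1/23)
       = 10305449 · 1320/1771 = 7681080.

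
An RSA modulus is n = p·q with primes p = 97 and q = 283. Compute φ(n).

φ(n) = (p − 1)(q − 1) = (97−1)(283−1) = 96·282 = 27072.

27072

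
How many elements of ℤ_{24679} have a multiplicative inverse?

22176

Prime factorization: 24679 = 23 * 29 * 37.
φ(23) = 23 − 1 = 22.
φ(29) = 29 − 1 = 28.
φ(37) = 37 − 1 = 36.
Multiply: 22 · 28 · 36 = 22176.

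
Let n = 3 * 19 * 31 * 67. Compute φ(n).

71280

φ(118389) = 118389 · (1 − 1/3) · (1 − 1/19) · (1 − 1/31) · (1 − 1/67)
       = 118389 · 71280/118389 = 71280.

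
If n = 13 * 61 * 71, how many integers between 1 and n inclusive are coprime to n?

φ(13) = 13 − 1 = 12.
φ(61) = 61 − 1 = 60.
φ(71) = 71 − 1 = 70.
Multiply: 12 · 60 · 70 = 50400.

50400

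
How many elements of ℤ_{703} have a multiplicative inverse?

648

Prime factorization: 703 = 19 · 37.
φ(703) = 703 · (1 − 1/19) · (1 − 1/37)
       = 703 · 648/703 = 648.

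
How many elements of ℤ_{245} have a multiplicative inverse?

168

Prime factorization: 245 = 5 × 7^2.
φ(5) = 5 − 1 = 4.
φ(7^2) = 7^1·(7−1) = 7·6 = 42.
φ(245) = 4 × 42 = 168.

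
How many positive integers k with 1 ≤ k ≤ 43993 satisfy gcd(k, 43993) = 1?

40320

Factor 43993: 43993 = 29 · 37 · 41.
φ(43993) = 43993 · (1 − 1/29) · (1 − 1/37) · (1 − 1/41)
       = 43993 · 40320/43993 = 40320.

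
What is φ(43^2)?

1806

φ(43^2) = 43^1·(43−1) = 43·42 = 1806.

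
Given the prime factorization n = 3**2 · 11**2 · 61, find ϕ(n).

φ(66429) = 66429 · (1 − 1/3) · (1 − 1/11) · (1 − 1/61)
       = 66429 · 1200/2013 = 39600.

39600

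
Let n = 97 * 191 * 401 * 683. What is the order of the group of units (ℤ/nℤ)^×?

4975872000

φ(97) = 97 − 1 = 96.
φ(191) = 191 − 1 = 190.
φ(401) = 401 − 1 = 400.
φ(683) = 683 − 1 = 682.
φ(5074230341) = 96 × 190 × 400 × 682 = 4975872000.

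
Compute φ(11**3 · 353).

425920

φ(469843) = 469843 · (1 − 1/11) · (1 − 1/353)
       = 469843 · 3520/3883 = 425920.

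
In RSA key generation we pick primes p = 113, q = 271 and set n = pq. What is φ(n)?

φ(pq) = (p−1)(q−1) = 112 · 270 = 30240.

30240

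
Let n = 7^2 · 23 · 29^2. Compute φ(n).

750288

φ(7^2) = 7^2 − 7^1 = 49 − 7 = 42.
φ(23) = 23 − 1 = 22.
φ(29^2) = 29^2 − 29^1 = 841 − 29 = 812.
Multiply: 42 · 22 · 812 = 750288.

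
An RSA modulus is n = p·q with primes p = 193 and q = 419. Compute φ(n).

80256

For distinct primes, φ(pq) = (p−1)(q−1) = 192 × 418 = 80256.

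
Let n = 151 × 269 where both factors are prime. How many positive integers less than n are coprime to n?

φ(40619) = 40619 · (1 − 1/151) · (1 − 1/269)
       = 40619 · 40200/40619 = 40200.

40200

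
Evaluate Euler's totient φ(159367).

First factor: 159367 = 13^2 × 23 × 41.
φ(159367) = 159367 · (1 − 1/13) · (1 − 1/23) · (1 − 1/41)
       = 159367 · 10560/12259 = 137280.

137280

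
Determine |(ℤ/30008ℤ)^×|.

30008 = 2**3 · 11**2 · 31.
φ(30008) = 30008 · (1 − 1/2) · (1 − 1/11) · (1 − 1/31)
       = 30008 · 300/682 = 13200.

13200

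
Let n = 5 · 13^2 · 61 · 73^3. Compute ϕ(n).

14365278720

φ(5) = 5 − 1 = 4.
φ(13^2) = 13^1·(13−1) = 13·12 = 156.
φ(61) = 61 − 1 = 60.
φ(73^3) = 73^3 − 73^2 = 389017 − 5329 = 383688.
Multiply: 4 · 156 · 60 · 383688 = 14365278720.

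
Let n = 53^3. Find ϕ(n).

146068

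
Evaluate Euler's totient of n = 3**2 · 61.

φ(3^2) = 3^1·(3−1) = 3·2 = 6.
φ(61) = 61 − 1 = 60.
Multiply: 6 · 60 = 360.

360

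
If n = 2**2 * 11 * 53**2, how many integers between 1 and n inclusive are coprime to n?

φ(2^2) = 2^2 − 2^1 = 4 − 2 = 2.
φ(11) = 11 − 1 = 10.
φ(53^2) = 53^1·(53−1) = 53·52 = 2756.
φ(123596) = 2 × 10 × 2756 = 55120.

55120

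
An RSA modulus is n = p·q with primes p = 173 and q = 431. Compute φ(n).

φ(pq) = (p−1)(q−1) = 172 · 430 = 73960.

73960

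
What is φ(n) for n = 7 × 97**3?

5419584

φ(7) = 7 − 1 = 6.
φ(97^3) = 97^3 − 97^2 = 912673 − 9409 = 903264.
Multiply: 6 · 903264 = 5419584.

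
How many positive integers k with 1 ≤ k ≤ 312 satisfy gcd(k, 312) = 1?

96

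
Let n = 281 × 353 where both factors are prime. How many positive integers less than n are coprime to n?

98560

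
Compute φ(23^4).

267674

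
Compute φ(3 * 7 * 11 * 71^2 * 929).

φ(3) = 3 − 1 = 2.
φ(7) = 7 − 1 = 6.
φ(11) = 11 − 1 = 10.
φ(71^2) = 71^2 − 71^1 = 5041 − 71 = 4970.
φ(929) = 929 − 1 = 928.
φ(1081793559) = 2 × 6 × 10 × 4970 × 928 = 553459200.

553459200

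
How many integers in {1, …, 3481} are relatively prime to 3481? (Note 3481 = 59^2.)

3422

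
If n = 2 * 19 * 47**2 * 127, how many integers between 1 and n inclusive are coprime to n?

4903416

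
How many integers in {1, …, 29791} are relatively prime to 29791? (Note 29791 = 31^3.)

φ(29791) = 29791 · (1 − 1/31)
       = 29791 · 30/31 = 28830.

28830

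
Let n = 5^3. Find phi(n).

100

φ(5^3) = 5^3 − 5^2 = 125 − 25 = 100.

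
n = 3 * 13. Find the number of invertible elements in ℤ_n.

24

φ(3) = 3 − 1 = 2.
φ(13) = 13 − 1 = 12.
Since φ is multiplicative, φ(39) = 2 · 12 = 24.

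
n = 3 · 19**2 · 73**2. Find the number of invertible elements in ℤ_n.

3595104

φ(3) = 3 − 1 = 2.
φ(19^2) = 19^2 − 19^1 = 361 − 19 = 342.
φ(73^2) = 73^1·(73−1) = 73·72 = 5256.
Since φ is multiplicative, φ(5771307) = 2 · 342 · 5256 = 3595104.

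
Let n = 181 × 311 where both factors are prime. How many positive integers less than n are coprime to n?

φ(56291) = 56291 · (1 − 1/181) · (1 − 1/311)
       = 56291 · 55800/56291 = 55800.

55800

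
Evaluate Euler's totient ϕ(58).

28

Prime factorization: 58 = 2 · 29.
φ(58) = 58 · (1 − 1/2) · (1 − 1/29)
       = 58 · 28/58 = 28.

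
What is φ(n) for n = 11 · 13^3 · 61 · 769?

φ(1133649803) = 1133649803 · (1 − 1/11) · (1 − 1/13) · (1 − 1/61) · (1 − 1/769)
       = 1133649803 · 5529600/6707987 = 934502400.

934502400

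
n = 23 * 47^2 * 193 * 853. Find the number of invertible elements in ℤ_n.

7780709376

φ(8364305603) = 8364305603 · (1 − 1/23) · (1 − 1/47) · (1 − 1/193) · (1 − 1/853)
       = 8364305603 · 165547008/177963949 = 7780709376.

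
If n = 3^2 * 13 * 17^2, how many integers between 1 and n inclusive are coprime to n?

φ(3^2) = 3^1·(3−1) = 3·2 = 6.
φ(13) = 13 − 1 = 12.
φ(17^2) = 17^2 − 17^1 = 289 − 17 = 272.
Multiply: 6 · 12 · 272 = 19584.

19584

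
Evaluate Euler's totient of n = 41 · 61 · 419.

φ(41) = 41 − 1 = 40.
φ(61) = 61 − 1 = 60.
φ(419) = 419 − 1 = 418.
Since φ is multiplicative, φ(1047919) = 40 · 60 · 418 = 1003200.

1003200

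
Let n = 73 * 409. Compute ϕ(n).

29376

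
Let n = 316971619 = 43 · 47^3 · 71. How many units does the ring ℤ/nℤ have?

298745160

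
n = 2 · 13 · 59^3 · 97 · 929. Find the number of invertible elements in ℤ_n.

φ(2) = 2 − 1 = 1.
φ(13) = 13 − 1 = 12.
φ(59^3) = 59^2·(59−1) = 3481·58 = 201898.
φ(97) = 97 − 1 = 96.
φ(929) = 929 − 1 = 928.
Multiply: 1 · 12 · 201898 · 96 · 928 = 215840268288.

215840268288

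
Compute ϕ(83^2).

φ(6889) = 6889 · (1 − 1/83)
       = 6889 · 82/83 = 6806.

6806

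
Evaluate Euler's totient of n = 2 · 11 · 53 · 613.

φ(2) = 2 − 1 = 1.
φ(11) = 11 − 1 = 10.
φ(53) = 53 − 1 = 52.
φ(613) = 613 − 1 = 612.
Since φ is multiplicative, φ(714758) = 1 · 10 · 52 · 612 = 318240.

318240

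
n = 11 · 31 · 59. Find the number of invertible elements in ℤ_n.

φ(20119) = 20119 · (1 − 1/11) · (1 − 1/31) · (1 − 1/59)
       = 20119 · 17400/20119 = 17400.

17400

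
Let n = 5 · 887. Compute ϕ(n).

3544

φ(4435) = 4435 · (1 − 1/5) · (1 − 1/887)
       = 4435 · 3544/4435 = 3544.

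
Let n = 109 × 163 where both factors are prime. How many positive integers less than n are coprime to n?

17496

φ(109) = 109 − 1 = 108.
φ(163) = 163 − 1 = 162.
Since φ is multiplicative, φ(17767) = 108 · 162 = 17496.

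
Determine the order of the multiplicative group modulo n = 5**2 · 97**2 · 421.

φ(99029725) = 99029725 · (1 − 1/5) · (1 − 1/97) · (1 − 1/421)
       = 99029725 · 161280/204185 = 78220800.

78220800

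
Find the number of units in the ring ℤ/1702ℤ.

Prime factorization: 1702 = 2 · 23 · 37.
φ(1702) = 1702 · (1 − 1/2) · (1 − 1/23) · (1 − 1/37)
       = 1702 · 792/1702 = 792.

792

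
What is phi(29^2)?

φ(841) = 841 · (1 − 1/29)
       = 841 · 28/29 = 812.

812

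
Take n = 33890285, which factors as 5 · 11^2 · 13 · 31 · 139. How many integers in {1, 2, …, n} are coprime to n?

21859200

φ(33890285) = 33890285 · (1 − 1/5) · (1 − 1/11) · (1 − 1/13) · (1 − 1/31) · (1 − 1/139)
       = 33890285 · 1987200/3080935 = 21859200.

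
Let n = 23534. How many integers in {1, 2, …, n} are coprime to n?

9840

23534 = 2 × 7 × 41^2.
φ(2) = 2 − 1 = 1.
φ(7) = 7 − 1 = 6.
φ(41^2) = 41^1·(41−1) = 41·40 = 1640.
Since φ is multiplicative, φ(23534) = 1 · 6 · 1640 = 9840.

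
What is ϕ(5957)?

4752

5957 = 7 * 23 * 37.
φ(5957) = 5957 · (1 − 1/7) · (1 − 1/23) · (1 − 1/37)
       = 5957 · 4752/5957 = 4752.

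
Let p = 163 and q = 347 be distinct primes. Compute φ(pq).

φ(pq) = (p−1)(q−1) = 162 · 346 = 56052.

56052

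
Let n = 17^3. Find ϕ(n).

φ(17^3) = 17^3 − 17^2 = 4913 − 289 = 4624.

4624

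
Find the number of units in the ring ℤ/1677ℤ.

Prime factorization: 1677 = 3 × 13 × 43.
φ(1677) = 1677 · (1 − 1/3) · (1 − 1/13) · (1 − 1/43)
       = 1677 · 1008/1677 = 1008.

1008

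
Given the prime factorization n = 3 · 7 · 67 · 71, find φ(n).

55440

φ(3) = 3 − 1 = 2.
φ(7) = 7 − 1 = 6.
φ(67) = 67 − 1 = 66.
φ(71) = 71 − 1 = 70.
Multiply: 2 · 6 · 66 · 70 = 55440.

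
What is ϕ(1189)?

Factor 1189: 1189 = 29 * 41.
φ(1189) = 1189 · (1 − 1/29) · (1 − 1/41)
       = 1189 · 1120/1189 = 1120.

1120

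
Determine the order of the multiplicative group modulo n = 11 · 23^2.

5060

φ(11) = 11 − 1 = 10.
φ(23^2) = 23^1·(23−1) = 23·22 = 506.
Since φ is multiplicative, φ(5819) = 10 · 506 = 5060.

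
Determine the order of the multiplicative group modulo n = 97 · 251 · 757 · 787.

φ(97) = 97 − 1 = 96.
φ(251) = 251 − 1 = 250.
φ(757) = 757 − 1 = 756.
φ(787) = 787 − 1 = 786.
Multiply: 96 · 250 · 756 · 786 = 14261184000.

14261184000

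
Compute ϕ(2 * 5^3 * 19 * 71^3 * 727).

461130516000

φ(1235956160750) = 1235956160750 · (1 − 1/2) · (1 − 1/5) · (1 − 1/19) · (1 − 1/71) · (1 − 1/727)
       = 1235956160750 · 3659040/9807230 = 461130516000.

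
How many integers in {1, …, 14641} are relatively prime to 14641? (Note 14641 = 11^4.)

13310

φ(11^4) = 11^4 − 11^3 = 14641 − 1331 = 13310.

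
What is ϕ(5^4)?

φ(5^4) = 5^4 − 5^3 = 625 − 125 = 500.

500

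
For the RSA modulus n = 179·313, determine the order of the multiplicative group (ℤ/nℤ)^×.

For distinct primes, φ(pq) = (p−1)(q−1) = 178 × 312 = 55536.

55536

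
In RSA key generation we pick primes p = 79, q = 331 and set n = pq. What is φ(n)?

φ(26149) = 26149 · (1 − 1/79) · (1 − 1/331)
       = 26149 · 25740/26149 = 25740.

25740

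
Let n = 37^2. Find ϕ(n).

φ(1369) = 1369 · (1 − 1/37)
       = 1369 · 36/37 = 1332.

1332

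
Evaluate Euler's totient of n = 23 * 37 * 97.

76032

φ(23) = 23 − 1 = 22.
φ(37) = 37 − 1 = 36.
φ(97) = 97 − 1 = 96.
Multiply: 22 · 36 · 96 = 76032.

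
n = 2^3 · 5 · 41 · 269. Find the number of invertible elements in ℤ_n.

φ(441160) = 441160 · (1 − 1/2) · (1 − 1/5) · (1 − 1/41) · (1 − 1/269)
       = 441160 · 42880/110290 = 171520.

171520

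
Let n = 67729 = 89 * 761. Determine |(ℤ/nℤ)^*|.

φ(67729) = 67729 · (1 − 1/89) · (1 − 1/761)
       = 67729 · 66880/67729 = 66880.

66880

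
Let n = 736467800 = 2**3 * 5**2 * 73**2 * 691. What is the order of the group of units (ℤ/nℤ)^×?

290131200

φ(736467800) = 736467800 · (1 − 1/2) · (1 − 1/5) · (1 − 1/73) · (1 − 1/691)
       = 736467800 · 198720/504430 = 290131200.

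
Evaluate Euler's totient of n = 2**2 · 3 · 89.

352

φ(2^2) = 2^2 − 2^1 = 4 − 2 = 2.
φ(3) = 3 − 1 = 2.
φ(89) = 89 − 1 = 88.
Since φ is multiplicative, φ(1068) = 2 · 2 · 88 = 352.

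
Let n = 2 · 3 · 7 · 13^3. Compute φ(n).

φ(2) = 2 − 1 = 1.
φ(3) = 3 − 1 = 2.
φ(7) = 7 − 1 = 6.
φ(13^3) = 13^3 − 13^2 = 2197 − 169 = 2028.
Multiply: 1 · 2 · 6 · 2028 = 24336.

24336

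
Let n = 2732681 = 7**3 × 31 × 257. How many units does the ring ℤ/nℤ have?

2257920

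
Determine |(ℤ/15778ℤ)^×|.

Prime factorization: 15778 = 2 × 7^3 × 23.
φ(2) = 2 − 1 = 1.
φ(7^3) = 7^3 − 7^2 = 343 − 49 = 294.
φ(23) = 23 − 1 = 22.
Since φ is multiplicative, φ(15778) = 1 · 294 · 22 = 6468.

6468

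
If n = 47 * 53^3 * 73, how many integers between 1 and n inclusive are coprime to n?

φ(510796987) = 510796987 · (1 − 1/47) · (1 − 1/53) · (1 − 1/73)
       = 510796987 · 172224/181843 = 483777216.

483777216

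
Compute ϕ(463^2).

φ(214369) = 214369 · (1 − 1/463)
       = 214369 · 462/463 = 213906.

213906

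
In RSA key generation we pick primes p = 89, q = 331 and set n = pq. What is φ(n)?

29040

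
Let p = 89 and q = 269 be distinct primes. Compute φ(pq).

For distinct primes, φ(pq) = (p−1)(q−1) = 88 × 268 = 23584.

23584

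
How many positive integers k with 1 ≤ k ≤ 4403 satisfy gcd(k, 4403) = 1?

4403 = 7 · 17 · 37.
φ(4403) = 4403 · (1 − 1/7) · (1 − 1/17) · (1 − 1/37)
       = 4403 · 3456/4403 = 3456.

3456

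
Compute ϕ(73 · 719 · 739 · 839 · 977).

31203775079424

φ(31794552255779) = 31794552255779 · (1 − 1/73) · (1 − 1/719) · (1 − 1/739) · (1 − 1/839) · (1 − 1/977)
       = 31794552255779 · 31203775079424/31794552255779 = 31203775079424.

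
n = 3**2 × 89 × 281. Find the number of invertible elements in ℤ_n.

φ(225081) = 225081 · (1 − 1/3) · (1 − 1/89) · (1 − 1/281)
       = 225081 · 49280/75027 = 147840.

147840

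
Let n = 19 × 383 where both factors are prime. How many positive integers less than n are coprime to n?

6876

For distinct primes, φ(pq) = (p−1)(q−1) = 18 × 382 = 6876.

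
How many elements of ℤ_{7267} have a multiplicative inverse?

6552

Prime factorization: 7267 = 13**2 * 43.
φ(7267) = 7267 · (1 − 1/13) · (1 − 1/43)
       = 7267 · 504/559 = 6552.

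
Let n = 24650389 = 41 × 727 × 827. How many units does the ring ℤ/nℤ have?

23987040

φ(24650389) = 24650389 · (1 − 1/41) · (1 − 1/727) · (1 − 1/827)
       = 24650389 · 23987040/24650389 = 23987040.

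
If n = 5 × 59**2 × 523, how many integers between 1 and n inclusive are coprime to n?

φ(5) = 5 − 1 = 4.
φ(59^2) = 59^2 − 59^1 = 3481 − 59 = 3422.
φ(523) = 523 − 1 = 522.
φ(9102815) = 4 × 3422 × 522 = 7145136.

7145136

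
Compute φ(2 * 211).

φ(2) = 2 − 1 = 1.
φ(211) = 211 − 1 = 210.
Multiply: 1 · 210 = 210.

210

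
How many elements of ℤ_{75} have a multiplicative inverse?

75 = 3 · 5^2.
φ(75) = 75 · (1 − 1/3) · (1 − 1/5)
       = 75 · 8/15 = 40.

40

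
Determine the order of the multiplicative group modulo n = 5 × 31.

120

φ(155) = 155 · (1 − 1/5) · (1 − 1/31)
       = 155 · 120/155 = 120.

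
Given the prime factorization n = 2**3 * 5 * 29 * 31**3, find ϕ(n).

12915840

φ(2^3) = 2^2·(2−1) = 4·1 = 4.
φ(5) = 5 − 1 = 4.
φ(29) = 29 − 1 = 28.
φ(31^3) = 31^3 − 31^2 = 29791 − 961 = 28830.
Multiply: 4 · 4 · 28 · 28830 = 12915840.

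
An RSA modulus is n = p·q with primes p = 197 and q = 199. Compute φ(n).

38808

φ(n) = (p − 1)(q − 1) = (197−1)(199−1) = 196·198 = 38808.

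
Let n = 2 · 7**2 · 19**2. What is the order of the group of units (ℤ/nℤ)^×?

14364

φ(35378) = 35378 · (1 − 1/2) · (1 − 1/7) · (1 − 1/19)
       = 35378 · 108/266 = 14364.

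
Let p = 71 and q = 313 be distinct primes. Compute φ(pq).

21840

For distinct primes, φ(pq) = (p−1)(q−1) = 70 × 312 = 21840.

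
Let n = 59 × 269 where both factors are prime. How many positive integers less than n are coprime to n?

15544

For distinct primes, φ(pq) = (p−1)(q−1) = 58 × 268 = 15544.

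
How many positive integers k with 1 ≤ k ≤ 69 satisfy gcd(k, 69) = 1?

44

First factor: 69 = 3 * 23.
φ(3) = 3 − 1 = 2.
φ(23) = 23 − 1 = 22.
Since φ is multiplicative, φ(69) = 2 · 22 = 44.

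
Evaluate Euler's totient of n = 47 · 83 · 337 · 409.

φ(47) = 47 − 1 = 46.
φ(83) = 83 − 1 = 82.
φ(337) = 337 − 1 = 336.
φ(409) = 409 − 1 = 408.
Multiply: 46 · 82 · 336 · 408 = 517095936.

517095936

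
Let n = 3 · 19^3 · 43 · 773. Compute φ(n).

φ(3) = 3 − 1 = 2.
φ(19^3) = 19^2·(19−1) = 361·18 = 6498.
φ(43) = 43 − 1 = 42.
φ(773) = 773 − 1 = 772.
φ(683958903) = 2 × 6498 × 42 × 772 = 421382304.

421382304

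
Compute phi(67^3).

φ(300763) = 300763 · (1 − 1/67)
       = 300763 · 66/67 = 296274.

296274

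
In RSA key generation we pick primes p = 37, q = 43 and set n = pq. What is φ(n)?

1512

φ(pq) = (p−1)(q−1) = 36 · 42 = 1512.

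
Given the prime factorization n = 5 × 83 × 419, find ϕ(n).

φ(5) = 5 − 1 = 4.
φ(83) = 83 − 1 = 82.
φ(419) = 419 − 1 = 418.
φ(173885) = 4 × 82 × 418 = 137104.

137104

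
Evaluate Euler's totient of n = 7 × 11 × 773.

φ(7) = 7 − 1 = 6.
φ(11) = 11 − 1 = 10.
φ(773) = 773 − 1 = 772.
φ(59521) = 6 × 10 × 772 = 46320.

46320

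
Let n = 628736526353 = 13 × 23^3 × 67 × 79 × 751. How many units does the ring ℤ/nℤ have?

539211816000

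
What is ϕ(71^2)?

φ(5041) = 5041 · (1 − 1/71)
       = 5041 · 70/71 = 4970.

4970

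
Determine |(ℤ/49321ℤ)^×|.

45360

Prime factorization: 49321 = 31 · 37 · 43.
φ(31) = 31 − 1 = 30.
φ(37) = 37 − 1 = 36.
φ(43) = 43 − 1 = 42.
Since φ is multiplicative, φ(49321) = 30 · 36 · 42 = 45360.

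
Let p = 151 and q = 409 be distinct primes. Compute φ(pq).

61200

φ(151) = 151 − 1 = 150.
φ(409) = 409 − 1 = 408.
Since φ is multiplicative, φ(61759) = 150 · 408 = 61200.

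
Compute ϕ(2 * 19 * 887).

15948

φ(2) = 2 − 1 = 1.
φ(19) = 19 − 1 = 18.
φ(887) = 887 − 1 = 886.
Multiply: 1 · 18 · 886 = 15948.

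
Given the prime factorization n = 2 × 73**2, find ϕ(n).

5256

φ(2) = 2 − 1 = 1.
φ(73^2) = 73^2 − 73^1 = 5329 − 73 = 5256.
φ(10658) = 1 × 5256 = 5256.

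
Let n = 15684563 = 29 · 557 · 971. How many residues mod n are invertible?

15100960

φ(29) = 29 − 1 = 28.
φ(557) = 557 − 1 = 556.
φ(971) = 971 − 1 = 970.
Multiply: 28 · 556 · 970 = 15100960.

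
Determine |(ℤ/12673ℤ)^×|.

Prime factorization: 12673 = 19 · 23 · 29.
φ(19) = 19 − 1 = 18.
φ(23) = 23 − 1 = 22.
φ(29) = 29 − 1 = 28.
Since φ is multiplicative, φ(12673) = 18 · 22 · 28 = 11088.

11088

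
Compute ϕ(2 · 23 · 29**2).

17864

φ(38686) = 38686 · (1 − 1/2) · (1 − 1/23) · (1 − 1/29)
       = 38686 · 616/1334 = 17864.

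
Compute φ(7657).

Factor 7657: 7657 = 13 · 19 · 31.
φ(7657) = 7657 · (1 − 1/13) · (1 − 1/19) · (1 − 1/31)
       = 7657 · 6480/7657 = 6480.

6480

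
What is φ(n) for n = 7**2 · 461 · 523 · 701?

φ(8281646947) = 8281646947 · (1 − 1/7) · (1 − 1/461) · (1 − 1/523) · (1 − 1/701)
       = 8281646947 · 1008504000/1183092421 = 7059528000.

7059528000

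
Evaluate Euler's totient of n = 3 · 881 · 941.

1654400

φ(3) = 3 − 1 = 2.
φ(881) = 881 − 1 = 880.
φ(941) = 941 − 1 = 940.
Since φ is multiplicative, φ(2487063) = 2 · 880 · 940 = 1654400.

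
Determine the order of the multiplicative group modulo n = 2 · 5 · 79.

312

φ(790) = 790 · (1 − 1/2) · (1 − 1/5) · (1 − 1/79)
       = 790 · 312/790 = 312.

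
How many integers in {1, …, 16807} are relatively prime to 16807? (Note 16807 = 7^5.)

14406

φ(16807) = 16807 · (1 − 1/7)
       = 16807 · 6/7 = 14406.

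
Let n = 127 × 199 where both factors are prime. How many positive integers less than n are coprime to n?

24948

φ(n) = (p − 1)(q − 1) = (127−1)(199−1) = 126·198 = 24948.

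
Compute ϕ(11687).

Prime factorization: 11687 = 13 · 29 · 31.
φ(13) = 13 − 1 = 12.
φ(29) = 29 − 1 = 28.
φ(31) = 31 − 1 = 30.
Multiply: 12 · 28 · 30 = 10080.

10080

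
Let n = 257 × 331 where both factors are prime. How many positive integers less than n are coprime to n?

84480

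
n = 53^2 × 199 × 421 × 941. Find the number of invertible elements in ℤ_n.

215437622400

φ(221450433551) = 221450433551 · (1 − 1/53) · (1 − 1/199) · (1 − 1/421) · (1 − 1/941)
       = 221450433551 · 4064860800/4178310067 = 215437622400.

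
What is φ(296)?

First factor: 296 = 2^3 × 37.
φ(2^3) = 2^3 − 2^2 = 8 − 4 = 4.
φ(37) = 37 − 1 = 36.
φ(296) = 4 × 36 = 144.

144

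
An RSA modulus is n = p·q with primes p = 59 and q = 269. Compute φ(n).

φ(15871) = 15871 · (1 − 1/59) · (1 − 1/269)
       = 15871 · 15544/15871 = 15544.

15544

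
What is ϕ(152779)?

120960

First factor: 152779 = 11 · 17 · 19 · 43.
φ(152779) = 152779 · (1 − 1/11) · (1 − 1/17) · (1 − 1/19) · (1 − 1/43)
       = 152779 · 120960/152779 = 120960.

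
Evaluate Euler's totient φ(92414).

Prime factorization: 92414 = 2 × 7^2 × 23 × 41.
φ(2) = 2 − 1 = 1.
φ(7^2) = 7^1·(7−1) = 7·6 = 42.
φ(23) = 23 − 1 = 22.
φ(41) = 41 − 1 = 40.
Since φ is multiplicative, φ(92414) = 1 · 42 · 22 · 40 = 36960.

36960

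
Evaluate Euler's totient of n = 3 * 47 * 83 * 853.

φ(3) = 3 − 1 = 2.
φ(47) = 47 − 1 = 46.
φ(83) = 83 − 1 = 82.
φ(853) = 853 − 1 = 852.
Multiply: 2 · 46 · 82 · 852 = 6427488.

6427488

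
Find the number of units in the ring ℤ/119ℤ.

96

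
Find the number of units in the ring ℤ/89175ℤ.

Factor 89175: 89175 = 3 · 5^2 · 29 · 41.
φ(3) = 3 − 1 = 2.
φ(5^2) = 5^1·(5−1) = 5·4 = 20.
φ(29) = 29 − 1 = 28.
φ(41) = 41 − 1 = 40.
Multiply: 2 · 20 · 28 · 40 = 44800.

44800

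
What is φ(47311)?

First factor: 47311 = 11^2 × 17 × 23.
φ(11^2) = 11^2 − 11^1 = 121 − 11 = 110.
φ(17) = 17 − 1 = 16.
φ(23) = 23 − 1 = 22.
φ(47311) = 110 × 16 × 22 = 38720.

38720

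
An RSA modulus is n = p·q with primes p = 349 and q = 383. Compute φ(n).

φ(133667) = 133667 · (1 − 1/349) · (1 − 1/383)
       = 133667 · 132936/133667 = 132936.

132936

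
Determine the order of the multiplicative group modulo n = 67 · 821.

54120

φ(67) = 67 − 1 = 66.
φ(821) = 821 − 1 = 820.
Multiply: 66 · 820 = 54120.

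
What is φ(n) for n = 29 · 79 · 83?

179088

φ(29) = 29 − 1 = 28.
φ(79) = 79 − 1 = 78.
φ(83) = 83 − 1 = 82.
Multiply: 28 · 78 · 82 = 179088.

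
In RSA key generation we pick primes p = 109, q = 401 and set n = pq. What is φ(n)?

43200

φ(pq) = (p−1)(q−1) = 108 · 400 = 43200.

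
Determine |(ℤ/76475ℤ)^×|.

First factor: 76475 = 5^2 · 7 · 19 · 23.
φ(76475) = 76475 · (1 − 1/5) · (1 − 1/7) · (1 − 1/19) · (1 − 1/23)
       = 76475 · 9504/15295 = 47520.

47520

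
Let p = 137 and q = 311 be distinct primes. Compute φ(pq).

42160

φ(137) = 137 − 1 = 136.
φ(311) = 311 − 1 = 310.
φ(42607) = 136 × 310 = 42160.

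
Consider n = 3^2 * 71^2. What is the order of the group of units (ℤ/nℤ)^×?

29820

φ(45369) = 45369 · (1 − 1/3) · (1 − 1/71)
       = 45369 · 140/213 = 29820.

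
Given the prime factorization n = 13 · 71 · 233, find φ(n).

194880

φ(215059) = 215059 · (1 − 1/13) · (1 − 1/71) · (1 − 1/233)
       = 215059 · 194880/215059 = 194880.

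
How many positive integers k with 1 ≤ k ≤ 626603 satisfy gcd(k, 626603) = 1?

First factor: 626603 = 17 · 29 · 31 · 41.
φ(17) = 17 − 1 = 16.
φ(29) = 29 − 1 = 28.
φ(31) = 31 − 1 = 30.
φ(41) = 41 − 1 = 40.
φ(626603) = 16 × 28 × 30 × 40 = 537600.

537600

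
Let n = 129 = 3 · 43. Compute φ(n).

84

φ(3) = 3 − 1 = 2.
φ(43) = 43 − 1 = 42.
φ(129) = 2 × 42 = 84.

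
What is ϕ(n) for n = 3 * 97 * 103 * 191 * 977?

φ(5593171611) = 5593171611 · (1 − 1/3) · (1 − 1/97) · (1 − 1/103) · (1 − 1/191) · (1 − 1/977)
       = 5593171611 · 3631656960/5593171611 = 3631656960.

3631656960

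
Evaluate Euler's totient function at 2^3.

φ(2^3) = 2^2·(2−1) = 4·1 = 4.

4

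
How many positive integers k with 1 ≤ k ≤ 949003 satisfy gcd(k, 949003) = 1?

Factor 949003: 949003 = 11**3 * 23 * 31.
φ(949003) = 949003 · (1 − 1/11) · (1 − 1/23) · (1 − 1/31)
       = 949003 · 6600/7843 = 798600.

798600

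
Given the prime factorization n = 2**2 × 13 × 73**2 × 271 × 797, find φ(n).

27110868480

φ(59851725596) = 59851725596 · (1 − 1/2) · (1 − 1/13) · (1 − 1/73) · (1 − 1/271) · (1 − 1/797)
       = 59851725596 · 185690880/409943326 = 27110868480.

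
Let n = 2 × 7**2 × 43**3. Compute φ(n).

3261636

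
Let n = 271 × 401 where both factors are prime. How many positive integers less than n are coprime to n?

108000

φ(pq) = (p−1)(q−1) = 270 · 400 = 108000.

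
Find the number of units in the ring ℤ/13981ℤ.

Prime factorization: 13981 = 11 * 31 * 41.
φ(13981) = 13981 · (1 − 1/11) · (1 − 1/31) · (1 − 1/41)
       = 13981 · 12000/13981 = 12000.

12000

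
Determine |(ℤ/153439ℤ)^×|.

120960

Factor 153439: 153439 = 11 · 13 · 29 · 37.
φ(153439) = 153439 · (1 − 1/11) · (1 − 1/13) · (1 − 1/29) · (1 − 1/37)
       = 153439 · 120960/153439 = 120960.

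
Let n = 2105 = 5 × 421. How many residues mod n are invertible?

φ(2105) = 2105 · (1 − 1/5) · (1 − 1/421)
       = 2105 · 1680/2105 = 1680.

1680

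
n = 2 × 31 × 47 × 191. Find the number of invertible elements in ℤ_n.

φ(2) = 2 − 1 = 1.
φ(31) = 31 − 1 = 30.
φ(47) = 47 − 1 = 46.
φ(191) = 191 − 1 = 190.
Since φ is multiplicative, φ(556574) = 1 · 30 · 46 · 190 = 262200.

262200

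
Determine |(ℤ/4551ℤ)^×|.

2880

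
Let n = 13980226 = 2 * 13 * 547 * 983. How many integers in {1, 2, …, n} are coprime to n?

φ(13980226) = 13980226 · (1 − 1/2) · (1 − 1/13) · (1 − 1/547) · (1 − 1/983)
       = 13980226 · 6434064/13980226 = 6434064.

6434064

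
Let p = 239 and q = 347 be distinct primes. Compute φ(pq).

82348

φ(239) = 239 − 1 = 238.
φ(347) = 347 − 1 = 346.
Multiply: 238 · 346 = 82348.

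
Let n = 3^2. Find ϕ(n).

φ(3^2) = 3^2 − 3^1 = 9 − 3 = 6.

6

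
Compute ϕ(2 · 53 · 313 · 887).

14374464

φ(29428886) = 29428886 · (1 − 1/2) · (1 − 1/53) · (1 − 1/313) · (1 − 1/887)
       = 29428886 · 14374464/29428886 = 14374464.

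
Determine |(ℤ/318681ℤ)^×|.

318681 = 3^3 * 11 * 29 * 37.
φ(318681) = 318681 · (1 − 1/3) · (1 − 1/11) · (1 − 1/29) · (1 − 1/37)
       = 318681 · 20160/35409 = 181440.

181440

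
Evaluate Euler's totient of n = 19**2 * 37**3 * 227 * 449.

1706547999744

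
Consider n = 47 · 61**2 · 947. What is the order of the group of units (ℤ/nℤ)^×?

φ(47) = 47 − 1 = 46.
φ(61^2) = 61^2 − 61^1 = 3721 − 61 = 3660.
φ(947) = 947 − 1 = 946.
φ(165617989) = 46 × 3660 × 946 = 159268560.

159268560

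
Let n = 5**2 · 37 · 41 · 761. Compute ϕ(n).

21888000

φ(5^2) = 5^1·(5−1) = 5·4 = 20.
φ(37) = 37 − 1 = 36.
φ(41) = 41 − 1 = 40.
φ(761) = 761 − 1 = 760.
Multiply: 20 · 36 · 40 · 760 = 21888000.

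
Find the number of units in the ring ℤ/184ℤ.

88

First factor: 184 = 2^3 * 23.
φ(2^3) = 2^2·(2−1) = 4·1 = 4.
φ(23) = 23 − 1 = 22.
φ(184) = 4 × 22 = 88.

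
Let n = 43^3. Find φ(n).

77658

φ(43^3) = 43^2·(43−1) = 1849·42 = 77658.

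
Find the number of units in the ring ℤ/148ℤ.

72

First factor: 148 = 2^2 × 37.
φ(2^2) = 2^1·(2−1) = 2·1 = 2.
φ(37) = 37 − 1 = 36.
Multiply: 2 · 36 = 72.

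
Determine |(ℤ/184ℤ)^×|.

88

Factor 184: 184 = 2^3 × 23.
φ(184) = 184 · (1 − 1/2) · (1 − 1/23)
       = 184 · 22/46 = 88.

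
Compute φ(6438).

2016

Prime factorization: 6438 = 2 × 3 × 29 × 37.
φ(2) = 2 − 1 = 1.
φ(3) = 3 − 1 = 2.
φ(29) = 29 − 1 = 28.
φ(37) = 37 − 1 = 36.
φ(6438) = 1 × 2 × 28 × 36 = 2016.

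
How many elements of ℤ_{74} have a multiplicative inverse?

Factor 74: 74 = 2 * 37.
φ(2) = 2 − 1 = 1.
φ(37) = 37 − 1 = 36.
φ(74) = 1 × 36 = 36.

36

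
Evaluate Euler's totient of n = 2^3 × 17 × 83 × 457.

2393088

φ(2^3) = 2^3 − 2^2 = 8 − 4 = 4.
φ(17) = 17 − 1 = 16.
φ(83) = 83 − 1 = 82.
φ(457) = 457 − 1 = 456.
Since φ is multiplicative, φ(5158616) = 4 · 16 · 82 · 456 = 2393088.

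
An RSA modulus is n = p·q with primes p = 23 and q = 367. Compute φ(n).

For distinct primes, φ(pq) = (p−1)(q−1) = 22 × 366 = 8052.

8052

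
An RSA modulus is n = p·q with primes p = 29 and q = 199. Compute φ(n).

φ(5771) = 5771 · (1 − 1/29) · (1 − 1/199)
       = 5771 · 5544/5771 = 5544.

5544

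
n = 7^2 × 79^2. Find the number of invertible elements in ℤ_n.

258804

φ(305809) = 305809 · (1 − 1/7) · (1 − 1/79)
       = 305809 · 468/553 = 258804.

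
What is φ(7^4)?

2058

φ(7^4) = 7^3·(7−1) = 343·6 = 2058.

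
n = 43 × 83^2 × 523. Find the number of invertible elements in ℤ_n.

149214744

φ(154926721) = 154926721 · (1 − 1/43) · (1 − 1/83) · (1 − 1/523)
       = 154926721 · 1797768/1866587 = 149214744.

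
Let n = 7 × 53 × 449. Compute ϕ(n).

139776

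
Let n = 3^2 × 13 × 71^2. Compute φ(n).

357840

φ(589797) = 589797 · (1 − 1/3) · (1 − 1/13) · (1 − 1/71)
       = 589797 · 1680/2769 = 357840.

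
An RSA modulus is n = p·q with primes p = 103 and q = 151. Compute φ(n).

15300

φ(n) = (p − 1)(q − 1) = (103−1)(151−1) = 102·150 = 15300.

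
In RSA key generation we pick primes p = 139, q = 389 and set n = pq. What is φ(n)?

53544

φ(139) = 139 − 1 = 138.
φ(389) = 389 − 1 = 388.
Multiply: 138 · 388 = 53544.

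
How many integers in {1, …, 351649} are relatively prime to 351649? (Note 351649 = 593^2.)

φ(593^2) = 593^1·(593−1) = 593·592 = 351056.

351056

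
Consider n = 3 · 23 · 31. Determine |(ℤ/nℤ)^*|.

1320

φ(2139) = 2139 · (1 − 1/3) · (1 − 1/23) · (1 − 1/31)
       = 2139 · 1320/2139 = 1320.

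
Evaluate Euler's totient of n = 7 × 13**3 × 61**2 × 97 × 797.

φ(7) = 7 − 1 = 6.
φ(13^3) = 13^2·(13−1) = 169·12 = 2028.
φ(61^2) = 61^1·(61−1) = 61·60 = 3660.
φ(97) = 97 − 1 = 96.
φ(797) = 797 − 1 = 796.
Since φ is multiplicative, φ(4424027548031) = 6 · 2028 · 3660 · 96 · 796 = 3403177390080.

3403177390080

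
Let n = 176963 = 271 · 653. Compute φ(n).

φ(176963) = 176963 · (1 − 1/271) · (1 − 1/653)
       = 176963 · 176040/176963 = 176040.

176040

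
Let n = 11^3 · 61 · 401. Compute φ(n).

29040000

φ(11^3) = 11^3 − 11^2 = 1331 − 121 = 1210.
φ(61) = 61 − 1 = 60.
φ(401) = 401 − 1 = 400.
Multiply: 1210 · 60 · 400 = 29040000.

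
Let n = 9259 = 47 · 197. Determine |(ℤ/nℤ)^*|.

9016

φ(9259) = 9259 · (1 − 1/47) · (1 − 1/197)
       = 9259 · 9016/9259 = 9016.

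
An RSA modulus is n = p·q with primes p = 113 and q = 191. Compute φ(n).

φ(pq) = (p−1)(q−1) = 112 · 190 = 21280.

21280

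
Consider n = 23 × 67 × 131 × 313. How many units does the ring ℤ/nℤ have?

58893120

φ(23) = 23 − 1 = 22.
φ(67) = 67 − 1 = 66.
φ(131) = 131 − 1 = 130.
φ(313) = 313 − 1 = 312.
φ(63185623) = 22 × 66 × 130 × 312 = 58893120.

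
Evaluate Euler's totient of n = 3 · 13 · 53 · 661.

φ(3) = 3 − 1 = 2.
φ(13) = 13 − 1 = 12.
φ(53) = 53 − 1 = 52.
φ(661) = 661 − 1 = 660.
φ(1366287) = 2 × 12 × 52 × 660 = 823680.

823680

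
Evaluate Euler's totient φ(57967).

45864

Prime factorization: 57967 = 7^3 × 13^2.
φ(7^3) = 7^3 − 7^2 = 343 − 49 = 294.
φ(13^2) = 13^2 − 13^1 = 169 − 13 = 156.
φ(57967) = 294 × 156 = 45864.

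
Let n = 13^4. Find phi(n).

26364

φ(13^4) = 13^4 − 13^3 = 28561 − 2197 = 26364.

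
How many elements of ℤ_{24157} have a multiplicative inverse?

Prime factorization: 24157 = 7^2 * 17 * 29.
φ(24157) = 24157 · (1 − 1/7) · (1 − 1/17) · (1 − 1/29)
       = 24157 · 2688/3451 = 18816.

18816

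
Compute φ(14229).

8640

14229 = 3**3 · 17 · 31.
φ(14229) = 14229 · (1 − 1/3) · (1 − 1/17) · (1 − 1/31)
       = 14229 · 960/1581 = 8640.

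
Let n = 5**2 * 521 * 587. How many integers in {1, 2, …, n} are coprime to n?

6094400

φ(5^2) = 5^2 − 5^1 = 25 − 5 = 20.
φ(521) = 521 − 1 = 520.
φ(587) = 587 − 1 = 586.
φ(7645675) = 20 × 520 × 586 = 6094400.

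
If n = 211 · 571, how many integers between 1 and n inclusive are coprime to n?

φ(211) = 211 − 1 = 210.
φ(571) = 571 − 1 = 570.
φ(120481) = 210 × 570 = 119700.

119700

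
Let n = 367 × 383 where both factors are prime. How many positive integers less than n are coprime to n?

φ(140561) = 140561 · (1 − 1/367) · (1 − 1/383)
       = 140561 · 139812/140561 = 139812.

139812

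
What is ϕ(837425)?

First factor: 837425 = 5^2 * 19 * 41 * 43.
φ(5^2) = 5^1·(5−1) = 5·4 = 20.
φ(19) = 19 − 1 = 18.
φ(41) = 41 − 1 = 40.
φ(43) = 43 − 1 = 42.
Since φ is multiplicative, φ(837425) = 20 · 18 · 40 · 42 = 604800.

604800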